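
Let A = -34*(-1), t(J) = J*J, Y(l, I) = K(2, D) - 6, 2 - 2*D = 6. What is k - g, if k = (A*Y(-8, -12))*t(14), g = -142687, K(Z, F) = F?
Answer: 89375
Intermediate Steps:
D = -2 (D = 1 - 1/2*6 = 1 - 3 = -2)
Y(l, I) = -8 (Y(l, I) = -2 - 6 = -8)
t(J) = J**2
A = 34
k = -53312 (k = (34*(-8))*14**2 = -272*196 = -53312)
k - g = -53312 - 1*(-142687) = -53312 + 142687 = 89375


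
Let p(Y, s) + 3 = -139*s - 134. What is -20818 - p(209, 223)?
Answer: 10316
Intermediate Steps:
p(Y, s) = -137 - 139*s (p(Y, s) = -3 + (-139*s - 134) = -3 + (-134 - 139*s) = -137 - 139*s)
-20818 - p(209, 223) = -20818 - (-137 - 139*223) = -20818 - (-137 - 30997) = -20818 - 1*(-31134) = -20818 + 31134 = 10316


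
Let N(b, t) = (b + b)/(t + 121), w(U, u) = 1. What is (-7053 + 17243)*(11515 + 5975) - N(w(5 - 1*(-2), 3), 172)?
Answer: 52219368298/293 ≈ 1.7822e+8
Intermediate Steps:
N(b, t) = 2*b/(121 + t) (N(b, t) = (2*b)/(121 + t) = 2*b/(121 + t))
(-7053 + 17243)*(11515 + 5975) - N(w(5 - 1*(-2), 3), 172) = (-7053 + 17243)*(11515 + 5975) - 2/(121 + 172) = 10190*17490 - 2/293 = 178223100 - 2/293 = 52219368298/293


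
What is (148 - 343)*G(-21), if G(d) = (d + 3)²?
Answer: -63180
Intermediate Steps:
G(d) = (3 + d)²
(148 - 343)*G(-21) = (148 - 343)*(3 - 21)² = -195*(-18)² = -195*324 = -63180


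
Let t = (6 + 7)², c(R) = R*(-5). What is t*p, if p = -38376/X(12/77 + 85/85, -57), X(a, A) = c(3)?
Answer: 2161848/5 ≈ 4.3237e+5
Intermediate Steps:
c(R) = -5*R
X(a, A) = -15 (X(a, A) = -5*3 = -15)
t = 169 (t = 13² = 169)
p = 12792/5 (p = -38376/(-15) = -38376*(-1/15) = 12792/5 ≈ 2558.4)
t*p = 169*(12792/5) = 2161848/5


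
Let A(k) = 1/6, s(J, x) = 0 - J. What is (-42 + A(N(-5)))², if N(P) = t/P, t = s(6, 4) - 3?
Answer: 63001/36 ≈ 1750.0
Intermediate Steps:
s(J, x) = -J
t = -9 (t = -1*6 - 3 = -6 - 3 = -9)
N(P) = -9/P
A(k) = ⅙
(-42 + A(N(-5)))² = (-42 + ⅙)² = (-251/6)² = 63001/36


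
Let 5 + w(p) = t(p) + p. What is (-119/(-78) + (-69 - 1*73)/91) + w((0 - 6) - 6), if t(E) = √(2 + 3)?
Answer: -9301/546 + √5 ≈ -14.799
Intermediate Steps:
t(E) = √5
w(p) = -5 + p + √5 (w(p) = -5 + (√5 + p) = -5 + (p + √5) = -5 + p + √5)
(-119/(-78) + (-69 - 1*73)/91) + w((0 - 6) - 6) = (-119/(-78) + (-69 - 1*73)/91) + (-5 + ((0 - 6) - 6) + √5) = (-119*(-1/78) + (-69 - 73)*(1/91)) + (-5 + (-6 - 6) + √5) = (119/78 - 142*1/91) + (-5 - 12 + √5) = (119/78 - 142/91) + (-17 + √5) = -19/546 + (-17 + √5) = -9301/546 + √5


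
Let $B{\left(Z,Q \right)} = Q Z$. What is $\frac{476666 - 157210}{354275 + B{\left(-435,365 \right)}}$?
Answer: $\frac{79864}{48875} \approx 1.634$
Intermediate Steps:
$\frac{476666 - 157210}{354275 + B{\left(-435,365 \right)}} = \frac{476666 - 157210}{354275 + 365 \left(-435\right)} = \frac{476666 - 157210}{354275 - 158775} = \frac{319456}{195500} = 319456 \cdot \frac{1}{195500} = \frac{79864}{48875}$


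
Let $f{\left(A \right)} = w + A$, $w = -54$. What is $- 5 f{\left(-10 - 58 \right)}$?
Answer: $610$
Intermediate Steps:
$f{\left(A \right)} = -54 + A$
$- 5 f{\left(-10 - 58 \right)} = - 5 \left(-54 - 68\right) = \left(-5\right) \left(-122\right) = 610$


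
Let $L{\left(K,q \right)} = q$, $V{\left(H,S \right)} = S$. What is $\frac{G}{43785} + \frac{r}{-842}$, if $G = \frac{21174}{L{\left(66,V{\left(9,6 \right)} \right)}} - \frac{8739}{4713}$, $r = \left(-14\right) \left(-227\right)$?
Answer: $- \frac{106968504949}{28959004935} \approx -3.6938$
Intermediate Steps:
$r = 3178$
$G = \frac{5541146}{1571}$ ($G = \frac{21174}{6} - \frac{8739}{4713} = 21174 \cdot \frac{1}{6} - \frac{2913}{1571} = 3529 - \frac{2913}{1571} = \frac{5541146}{1571} \approx 3527.1$)
$\frac{G}{43785} + \frac{r}{-842} = \frac{5541146}{1571 \cdot 43785} + \frac{3178}{-842} = \frac{5541146}{1571} \cdot \frac{1}{43785} + 3178 \left(- \frac{1}{842}\right) = \frac{5541146}{68786235} - \frac{1589}{421} = - \frac{106968504949}{28959004935}$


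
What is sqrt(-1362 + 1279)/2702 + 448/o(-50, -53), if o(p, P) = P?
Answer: -448/53 + I*sqrt(83)/2702 ≈ -8.4528 + 0.0033717*I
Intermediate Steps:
sqrt(-1362 + 1279)/2702 + 448/o(-50, -53) = sqrt(-1362 + 1279)/2702 + 448/(-53) = sqrt(-83)*(1/2702) + 448*(-1/53) = (I*sqrt(83))*(1/2702) - 448/53 = I*sqrt(83)/2702 - 448/53 = -448/53 + I*sqrt(83)/2702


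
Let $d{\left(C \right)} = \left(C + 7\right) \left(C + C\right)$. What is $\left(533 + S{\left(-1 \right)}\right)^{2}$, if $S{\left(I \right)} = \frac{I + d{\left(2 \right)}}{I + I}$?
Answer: $\frac{1062961}{4} \approx 2.6574 \cdot 10^{5}$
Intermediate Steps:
$d{\left(C \right)} = 2 C \left(7 + C\right)$ ($d{\left(C \right)} = \left(7 + C\right) 2 C = 2 C \left(7 + C\right)$)
$S{\left(I \right)} = \frac{36 + I}{2 I}$ ($S{\left(I \right)} = \frac{I + 2 \cdot 2 \left(7 + 2\right)}{I + I} = \frac{I + 2 \cdot 2 \cdot 9}{2 I} = \left(I + 36\right) \frac{1}{2 I} = \left(36 + I\right) \frac{1}{2 I} = \frac{36 + I}{2 I}$)
$\left(533 + S{\left(-1 \right)}\right)^{2} = \left(533 + \frac{36 - 1}{2 \left(-1\right)}\right)^{2} = \left(533 + \frac{1}{2} \left(-1\right) 35\right)^{2} = \left(533 - \frac{35}{2}\right)^{2} = \left(\frac{1031}{2}\right)^{2} = \frac{1062961}{4}$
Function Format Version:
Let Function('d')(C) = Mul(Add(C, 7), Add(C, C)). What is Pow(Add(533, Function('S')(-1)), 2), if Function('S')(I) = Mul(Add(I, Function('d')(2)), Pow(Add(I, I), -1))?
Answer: Rational(1062961, 4) ≈ 2.6574e+5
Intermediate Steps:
Function('d')(C) = Mul(2, C, Add(7, C)) (Function('d')(C) = Mul(Add(7, C), Mul(2, C)) = Mul(2, C, Add(7, C)))
Function('S')(I) = Mul(Rational(1, 2), Pow(I, -1), Add(36, I)) (Function('S')(I) = Mul(Add(I, Mul(2, 2, Add(7, 2))), Pow(Add(I, I), -1)) = Mul(Add(I, Mul(2, 2, 9)), Pow(Mul(2, I), -1)) = Mul(Add(I, 36), Mul(Rational(1, 2), Pow(I, -1))) = Mul(Add(36, I), Mul(Rational(1, 2), Pow(I, -1))) = Mul(Rational(1, 2), Pow(I, -1), Add(36, I)))
Pow(Add(533, Function('S')(-1)), 2) = Pow(Add(533, Mul(Rational(1, 2), Pow(-1, -1), Add(36, -1))), 2) = Pow(Add(533, Mul(Rational(1, 2), -1, 35)), 2) = Pow(Add(533, Rational(-35, 2)), 2) = Pow(Rational(1031, 2), 2) = Rational(1062961, 4)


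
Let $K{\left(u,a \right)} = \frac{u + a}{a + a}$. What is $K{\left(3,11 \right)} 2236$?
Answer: $\frac{15652}{11} \approx 1422.9$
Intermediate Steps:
$K{\left(u,a \right)} = \frac{a + u}{2 a}$
$K{\left(3,11 \right)} 2236 = \frac{11 + 3}{2 \cdot 11} \cdot 2236 = \frac{1}{2} \cdot \frac{1}{11} \cdot 14 \cdot 2236 = \frac{7}{11} \cdot 2236 = \frac{15652}{11}$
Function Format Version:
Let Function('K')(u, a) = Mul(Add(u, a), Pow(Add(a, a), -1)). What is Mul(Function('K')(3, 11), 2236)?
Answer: Rational(15652, 11) ≈ 1422.9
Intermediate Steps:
Function('K')(u, a) = Mul(Rational(1, 2), Pow(a, -1), Add(a, u)) (Function('K')(u, a) = Mul(Add(a, u), Pow(Mul(2, a), -1)) = Mul(Add(a, u), Mul(Rational(1, 2), Pow(a, -1))) = Mul(Rational(1, 2), Pow(a, -1), Add(a, u)))
Mul(Function('K')(3, 11), 2236) = Mul(Mul(Rational(1, 2), Pow(11, -1), Add(11, 3)), 2236) = Mul(Mul(Rational(1, 2), Rational(1, 11), 14), 2236) = Mul(Rational(7, 11), 2236) = Rational(15652, 11)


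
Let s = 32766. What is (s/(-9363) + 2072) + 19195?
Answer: 66363385/3121 ≈ 21264.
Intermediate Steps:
(s/(-9363) + 2072) + 19195 = (32766/(-9363) + 2072) + 19195 = (32766*(-1/9363) + 2072) + 19195 = (-10922/3121 + 2072) + 19195 = 6455790/3121 + 19195 = 66363385/3121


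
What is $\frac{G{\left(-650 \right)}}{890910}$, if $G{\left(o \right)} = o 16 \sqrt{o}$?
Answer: $- \frac{5200 i \sqrt{26}}{89091} \approx - 0.29762 i$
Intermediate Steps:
$G{\left(o \right)} = 16 o^{\frac{3}{2}}$ ($G{\left(o \right)} = 16 o \sqrt{o} = 16 o^{\frac{3}{2}}$)
$\frac{G{\left(-650 \right)}}{890910} = \frac{16 \left(-650\right)^{\frac{3}{2}}}{890910} = 16 \left(- 3250 i \sqrt{26}\right) \frac{1}{890910} = - 52000 i \sqrt{26} \cdot \frac{1}{890910} = - \frac{5200 i \sqrt{26}}{89091}$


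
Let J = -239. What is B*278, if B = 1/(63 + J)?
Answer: -139/88 ≈ -1.5795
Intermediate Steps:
B = -1/176 (B = 1/(63 - 239) = 1/(-176) = -1/176 ≈ -0.0056818)
B*278 = -1/176*278 = -139/88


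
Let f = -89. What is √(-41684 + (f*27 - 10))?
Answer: I*√44097 ≈ 209.99*I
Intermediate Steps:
√(-41684 + (f*27 - 10)) = √(-41684 + (-89*27 - 10)) = √(-41684 + (-2403 - 10)) = √(-41684 - 2413) = √(-44097) = I*√44097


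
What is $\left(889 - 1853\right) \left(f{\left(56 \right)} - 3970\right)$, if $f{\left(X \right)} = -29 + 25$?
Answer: $3830936$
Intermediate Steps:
$f{\left(X \right)} = -4$
$\left(889 - 1853\right) \left(f{\left(56 \right)} - 3970\right) = \left(889 - 1853\right) \left(-4 - 3970\right) = \left(-964\right) \left(-3974\right) = 3830936$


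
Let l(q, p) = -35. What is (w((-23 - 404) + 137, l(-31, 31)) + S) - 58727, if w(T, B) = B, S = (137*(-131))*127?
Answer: -2338031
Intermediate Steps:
S = -2279269 (S = -17947*127 = -2279269)
(w((-23 - 404) + 137, l(-31, 31)) + S) - 58727 = (-35 - 2279269) - 58727 = -2279304 - 58727 = -2338031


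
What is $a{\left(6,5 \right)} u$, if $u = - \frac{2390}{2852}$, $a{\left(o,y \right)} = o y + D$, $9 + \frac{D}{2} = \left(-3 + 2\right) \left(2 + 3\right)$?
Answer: $- \frac{1195}{713} \approx -1.676$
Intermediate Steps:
$D = -28$ ($D = -18 + 2 \left(-3 + 2\right) \left(2 + 3\right) = -18 + 2 \left(\left(-1\right) 5\right) = -18 + 2 \left(-5\right) = -18 - 10 = -28$)
$a{\left(o,y \right)} = -28 + o y$ ($a{\left(o,y \right)} = o y - 28 = -28 + o y$)
$u = - \frac{1195}{1426}$ ($u = \left(-2390\right) \frac{1}{2852} = - \frac{1195}{1426} \approx -0.83801$)
$a{\left(6,5 \right)} u = \left(-28 + 6 \cdot 5\right) \left(- \frac{1195}{1426}\right) = \left(-28 + 30\right) \left(- \frac{1195}{1426}\right) = 2 \left(- \frac{1195}{1426}\right) = - \frac{1195}{713}$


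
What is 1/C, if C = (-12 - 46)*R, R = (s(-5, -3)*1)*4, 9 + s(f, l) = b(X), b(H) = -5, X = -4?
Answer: 1/3248 ≈ 0.00030788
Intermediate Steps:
s(f, l) = -14 (s(f, l) = -9 - 5 = -14)
R = -56 (R = -14*1*4 = -14*4 = -56)
C = 3248 (C = (-12 - 46)*(-56) = -58*(-56) = 3248)
1/C = 1/3248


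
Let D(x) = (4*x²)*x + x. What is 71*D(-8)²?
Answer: 300126656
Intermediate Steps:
D(x) = x + 4*x³ (D(x) = 4*x³ + x = x + 4*x³)
71*D(-8)² = 71*(-8 + 4*(-8)³)² = 71*(-8 + 4*(-512))² = 71*(-8 - 2048)² = 71*(-2056)² = 71*4227136 = 300126656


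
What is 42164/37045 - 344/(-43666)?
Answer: 926938352/808803485 ≈ 1.1461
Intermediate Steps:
42164/37045 - 344/(-43666) = 42164*(1/37045) - 344*(-1/43666) = 42164/37045 + 172/21833 = 926938352/808803485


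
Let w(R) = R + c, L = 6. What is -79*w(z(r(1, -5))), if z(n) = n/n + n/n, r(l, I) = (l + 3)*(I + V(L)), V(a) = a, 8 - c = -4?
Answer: -1106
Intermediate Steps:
c = 12 (c = 8 - 1*(-4) = 8 + 4 = 12)
r(l, I) = (3 + l)*(6 + I) (r(l, I) = (l + 3)*(I + 6) = (3 + l)*(6 + I))
z(n) = 2 (z(n) = 1 + 1 = 2)
w(R) = 12 + R (w(R) = R + 12 = 12 + R)
-79*w(z(r(1, -5))) = -79*(12 + 2) = -79*14 = -1106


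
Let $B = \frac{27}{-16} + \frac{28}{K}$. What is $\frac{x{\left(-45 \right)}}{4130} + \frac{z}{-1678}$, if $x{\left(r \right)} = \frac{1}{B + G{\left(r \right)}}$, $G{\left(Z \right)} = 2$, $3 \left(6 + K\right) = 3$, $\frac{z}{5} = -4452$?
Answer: $\frac{1944393158}{146572461} \approx 13.266$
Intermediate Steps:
$z = -22260$ ($z = 5 \left(-4452\right) = -22260$)
$K = -5$ ($K = -6 + \frac{1}{3} \cdot 3 = -6 + 1 = -5$)
$B = - \frac{583}{80}$ ($B = \frac{27}{-16} + \frac{28}{-5} = 27 \left(- \frac{1}{16}\right) + 28 \left(- \frac{1}{5}\right) = - \frac{27}{16} - \frac{28}{5} = - \frac{583}{80} \approx -7.2875$)
$x{\left(r \right)} = - \frac{80}{423}$ ($x{\left(r \right)} = \frac{1}{- \frac{583}{80} + 2} = \frac{1}{- \frac{423}{80}} = - \frac{80}{423}$)
$\frac{x{\left(-45 \right)}}{4130} + \frac{z}{-1678} = - \frac{80}{423 \cdot 4130} - \frac{22260}{-1678} = \left(- \frac{80}{423}\right) \frac{1}{4130} - - \frac{11130}{839} = - \frac{8}{174699} + \frac{11130}{839} = \frac{1944393158}{146572461}$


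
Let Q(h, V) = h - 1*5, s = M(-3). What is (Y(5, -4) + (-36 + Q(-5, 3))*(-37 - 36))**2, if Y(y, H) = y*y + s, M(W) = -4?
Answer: 11417641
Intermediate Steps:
s = -4
Q(h, V) = -5 + h (Q(h, V) = h - 5 = -5 + h)
Y(y, H) = -4 + y**2 (Y(y, H) = y*y - 4 = y**2 - 4 = -4 + y**2)
(Y(5, -4) + (-36 + Q(-5, 3))*(-37 - 36))**2 = ((-4 + 5**2) + (-36 + (-5 - 5))*(-37 - 36))**2 = ((-4 + 25) + (-36 - 10)*(-73))**2 = (21 - 46*(-73))**2 = (21 + 3358)**2 = 3379**2 = 11417641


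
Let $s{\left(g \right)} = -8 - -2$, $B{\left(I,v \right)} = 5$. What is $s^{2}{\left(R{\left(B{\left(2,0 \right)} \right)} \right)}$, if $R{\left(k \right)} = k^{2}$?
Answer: $36$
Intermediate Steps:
$s{\left(g \right)} = -6$ ($s{\left(g \right)} = -8 + 2 = -6$)
$s^{2}{\left(R{\left(B{\left(2,0 \right)} \right)} \right)} = \left(-6\right)^{2} = 36$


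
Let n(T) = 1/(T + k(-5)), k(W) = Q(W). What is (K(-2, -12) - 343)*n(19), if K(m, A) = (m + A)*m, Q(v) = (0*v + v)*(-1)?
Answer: -105/8 ≈ -13.125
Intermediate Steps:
Q(v) = -v (Q(v) = (0 + v)*(-1) = v*(-1) = -v)
k(W) = -W
n(T) = 1/(5 + T) (n(T) = 1/(T - 1*(-5)) = 1/(T + 5) = 1/(5 + T))
K(m, A) = m*(A + m) (K(m, A) = (A + m)*m = m*(A + m))
(K(-2, -12) - 343)*n(19) = (-2*(-12 - 2) - 343)/(5 + 19) = (-2*(-14) - 343)/24 = (28 - 343)*(1/24) = -315*1/24 = -105/8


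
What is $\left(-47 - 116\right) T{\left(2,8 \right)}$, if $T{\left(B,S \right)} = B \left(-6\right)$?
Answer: $1956$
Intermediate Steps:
$T{\left(B,S \right)} = - 6 B$
$\left(-47 - 116\right) T{\left(2,8 \right)} = \left(-47 - 116\right) \left(\left(-6\right) 2\right) = \left(-163\right) \left(-12\right) = 1956$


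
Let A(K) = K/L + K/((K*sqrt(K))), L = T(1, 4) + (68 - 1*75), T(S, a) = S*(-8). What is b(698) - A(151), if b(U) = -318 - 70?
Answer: -5669/15 - sqrt(151)/151 ≈ -378.01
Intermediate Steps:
b(U) = -388
T(S, a) = -8*S
L = -15 (L = -8*1 + (68 - 1*75) = -8 + (68 - 75) = -8 - 7 = -15)
A(K) = 1/sqrt(K) - K/15 (A(K) = K/(-15) + K/((K*sqrt(K))) = K*(-1/15) + K/(K**(3/2)) = -K/15 + K/K**(3/2) = -K/15 + 1/sqrt(K) = 1/sqrt(K) - K/15)
b(698) - A(151) = -388 - (1/sqrt(151) - 1/15*151) = -388 - (sqrt(151)/151 - 151/15) = -388 - (-151/15 + sqrt(151)/151) = -388 + (151/15 - sqrt(151)/151) = -5669/15 - sqrt(151)/151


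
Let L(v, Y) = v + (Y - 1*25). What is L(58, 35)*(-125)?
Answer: -8500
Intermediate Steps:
L(v, Y) = -25 + Y + v (L(v, Y) = v + (Y - 25) = v + (-25 + Y) = -25 + Y + v)
L(58, 35)*(-125) = (-25 + 35 + 58)*(-125) = 68*(-125) = -8500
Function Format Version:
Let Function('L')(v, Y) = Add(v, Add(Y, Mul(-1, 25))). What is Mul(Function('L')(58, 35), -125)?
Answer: -8500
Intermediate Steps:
Function('L')(v, Y) = Add(-25, Y, v) (Function('L')(v, Y) = Add(v, Add(Y, -25)) = Add(v, Add(-25, Y)) = Add(-25, Y, v))
Mul(Function('L')(58, 35), -125) = Mul(Add(-25, 35, 58), -125) = Mul(68, -125) = -8500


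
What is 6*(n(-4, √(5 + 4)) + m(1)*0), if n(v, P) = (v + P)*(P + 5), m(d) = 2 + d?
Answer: -48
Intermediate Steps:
n(v, P) = (5 + P)*(P + v) (n(v, P) = (P + v)*(5 + P) = (5 + P)*(P + v))
6*(n(-4, √(5 + 4)) + m(1)*0) = 6*(((√(5 + 4))² + 5*√(5 + 4) + 5*(-4) + √(5 + 4)*(-4)) + (2 + 1)*0) = 6*(((√9)² + 5*√9 - 20 + √9*(-4)) + 3*0) = 6*((3² + 5*3 - 20 + 3*(-4)) + 0) = 6*((9 + 15 - 20 - 12) + 0) = 6*(-8 + 0) = 6*(-8) = -48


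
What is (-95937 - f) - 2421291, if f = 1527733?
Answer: -4044961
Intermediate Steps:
(-95937 - f) - 2421291 = (-95937 - 1*1527733) - 2421291 = (-95937 - 1527733) - 2421291 = -1623670 - 2421291 = -4044961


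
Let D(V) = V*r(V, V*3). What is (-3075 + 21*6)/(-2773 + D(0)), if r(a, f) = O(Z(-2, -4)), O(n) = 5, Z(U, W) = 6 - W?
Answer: 2949/2773 ≈ 1.0635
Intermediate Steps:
r(a, f) = 5
D(V) = 5*V (D(V) = V*5 = 5*V)
(-3075 + 21*6)/(-2773 + D(0)) = (-3075 + 21*6)/(-2773 + 5*0) = (-3075 + 126)/(-2773 + 0) = -2949/(-2773) = -2949*(-1/2773) = 2949/2773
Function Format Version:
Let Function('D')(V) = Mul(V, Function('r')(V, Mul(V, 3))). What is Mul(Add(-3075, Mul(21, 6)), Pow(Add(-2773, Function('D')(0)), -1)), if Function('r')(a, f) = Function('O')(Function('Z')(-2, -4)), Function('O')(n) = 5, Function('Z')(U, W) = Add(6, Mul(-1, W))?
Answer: Rational(2949, 2773) ≈ 1.0635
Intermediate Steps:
Function('r')(a, f) = 5
Function('D')(V) = Mul(5, V) (Function('D')(V) = Mul(V, 5) = Mul(5, V))
Mul(Add(-3075, Mul(21, 6)), Pow(Add(-2773, Function('D')(0)), -1)) = Mul(Add(-3075, Mul(21, 6)), Pow(Add(-2773, Mul(5, 0)), -1)) = Mul(Add(-3075, 126), Pow(Add(-2773, 0), -1)) = Mul(-2949, Pow(-2773, -1)) = Mul(-2949, Rational(-1, 2773)) = Rational(2949, 2773)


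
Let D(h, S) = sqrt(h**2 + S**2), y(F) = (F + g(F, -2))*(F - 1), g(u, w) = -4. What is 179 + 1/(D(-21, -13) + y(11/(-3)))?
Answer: 4858972/27137 - 81*sqrt(610)/54274 ≈ 179.02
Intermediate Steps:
y(F) = (-1 + F)*(-4 + F) (y(F) = (F - 4)*(F - 1) = (-4 + F)*(-1 + F) = (-1 + F)*(-4 + F))
D(h, S) = sqrt(S**2 + h**2)
179 + 1/(D(-21, -13) + y(11/(-3))) = 179 + 1/(sqrt((-13)**2 + (-21)**2) + (4 + (11/(-3))**2 - 55/(-3))) = 179 + 1/(sqrt(169 + 441) + (4 + (11*(-1/3))**2 - 55*(-1)/3)) = 179 + 1/(sqrt(610) + (4 + (-11/3)**2 - 5*(-11/3))) = 179 + 1/(sqrt(610) + (4 + 121/9 + 55/3)) = 179 + 1/(sqrt(610) + 322/9) = 179 + 1/(322/9 + sqrt(610))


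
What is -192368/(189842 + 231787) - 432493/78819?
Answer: -1688152517/284037403 ≈ -5.9434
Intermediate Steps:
-192368/(189842 + 231787) - 432493/78819 = -192368/421629 - 432493*1/78819 = -192368*1/421629 - 432493/78819 = -192368/421629 - 432493/78819 = -1688152517/284037403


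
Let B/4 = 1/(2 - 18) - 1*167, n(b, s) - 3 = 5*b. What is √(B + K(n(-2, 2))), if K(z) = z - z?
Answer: 9*I*√33/2 ≈ 25.851*I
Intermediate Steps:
n(b, s) = 3 + 5*b
K(z) = 0
B = -2673/4 (B = 4*(1/(2 - 18) - 1*167) = 4*(1/(-16) - 167) = 4*(-1/16 - 167) = 4*(-2673/16) = -2673/4 ≈ -668.25)
√(B + K(n(-2, 2))) = √(-2673/4 + 0) = √(-2673/4) = 9*I*√33/2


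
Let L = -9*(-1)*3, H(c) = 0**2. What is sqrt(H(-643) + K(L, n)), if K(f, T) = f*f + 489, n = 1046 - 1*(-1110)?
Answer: sqrt(1218) ≈ 34.900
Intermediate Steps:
H(c) = 0
L = 27 (L = 9*3 = 27)
n = 2156 (n = 1046 + 1110 = 2156)
K(f, T) = 489 + f**2 (K(f, T) = f**2 + 489 = 489 + f**2)
sqrt(H(-643) + K(L, n)) = sqrt(0 + (489 + 27**2)) = sqrt(0 + (489 + 729)) = sqrt(0 + 1218) = sqrt(1218)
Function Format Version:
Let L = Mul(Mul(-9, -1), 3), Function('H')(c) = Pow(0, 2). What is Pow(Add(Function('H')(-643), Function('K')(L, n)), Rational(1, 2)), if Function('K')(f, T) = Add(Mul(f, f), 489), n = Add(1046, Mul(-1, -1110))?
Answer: Pow(1218, Rational(1, 2)) ≈ 34.900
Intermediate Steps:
Function('H')(c) = 0
L = 27 (L = Mul(9, 3) = 27)
n = 2156 (n = Add(1046, 1110) = 2156)
Function('K')(f, T) = Add(489, Pow(f, 2)) (Function('K')(f, T) = Add(Pow(f, 2), 489) = Add(489, Pow(f, 2)))
Pow(Add(Function('H')(-643), Function('K')(L, n)), Rational(1, 2)) = Pow(Add(0, Add(489, Pow(27, 2))), Rational(1, 2)) = Pow(Add(0, Add(489, 729)), Rational(1, 2)) = Pow(Add(0, 1218), Rational(1, 2)) = Pow(1218, Rational(1, 2))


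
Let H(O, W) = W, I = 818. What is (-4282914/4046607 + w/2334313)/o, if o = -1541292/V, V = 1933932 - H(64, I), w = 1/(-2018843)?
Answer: 6502901932636287489300427/4898761965879065655628266 ≈ 1.3275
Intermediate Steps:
w = -1/2018843 ≈ -4.9533e-7
V = 1933114 (V = 1933932 - 1*818 = 1933932 - 818 = 1933114)
o = -770646/966557 (o = -1541292/1933114 = -1541292*1/1933114 = -770646/966557 ≈ -0.79731)
(-4282914/4046607 + w/2334313)/o = (-4282914/4046607 - 1/2018843/2334313)/(-770646/966557) = (-4282914*1/4046607 - 1/2018843*1/2334313)*(-966557/770646) = (-1427638/1348869 - 1/4712611459859)*(-966557/770646) = -6727903199331531911/6356695507248549471*(-966557/770646) = 6502901932636287489300427/4898761965879065655628266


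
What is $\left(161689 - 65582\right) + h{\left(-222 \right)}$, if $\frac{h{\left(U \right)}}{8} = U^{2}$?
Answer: $490379$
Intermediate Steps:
$h{\left(U \right)} = 8 U^{2}$
$\left(161689 - 65582\right) + h{\left(-222 \right)} = \left(161689 - 65582\right) + 8 \left(-222\right)^{2} = 96107 + 8 \cdot 49284 = 96107 + 394272 = 490379$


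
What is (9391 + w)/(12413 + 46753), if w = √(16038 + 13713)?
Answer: 9391/59166 + √29751/59166 ≈ 0.16164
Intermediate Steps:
w = √29751 ≈ 172.48
(9391 + w)/(12413 + 46753) = (9391 + √29751)/(12413 + 46753) = (9391 + √29751)/59166 = (9391 + √29751)*(1/59166) = 9391/59166 + √29751/59166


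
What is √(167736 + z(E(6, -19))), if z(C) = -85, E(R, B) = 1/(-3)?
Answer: √167651 ≈ 409.45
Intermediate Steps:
E(R, B) = -⅓
√(167736 + z(E(6, -19))) = √(167736 - 85) = √167651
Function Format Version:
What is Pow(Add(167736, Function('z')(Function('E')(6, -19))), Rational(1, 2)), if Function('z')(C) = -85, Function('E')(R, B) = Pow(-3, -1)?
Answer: Pow(167651, Rational(1, 2)) ≈ 409.45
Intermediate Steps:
Function('E')(R, B) = Rational(-1, 3)
Pow(Add(167736, Function('z')(Function('E')(6, -19))), Rational(1, 2)) = Pow(Add(167736, -85), Rational(1, 2)) = Pow(167651, Rational(1, 2))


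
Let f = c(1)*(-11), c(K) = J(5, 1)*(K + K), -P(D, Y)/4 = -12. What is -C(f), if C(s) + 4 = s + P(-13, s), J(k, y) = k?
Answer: 66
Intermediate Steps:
P(D, Y) = 48 (P(D, Y) = -4*(-12) = 48)
c(K) = 10*K (c(K) = 5*(K + K) = 5*(2*K) = 10*K)
f = -110 (f = (10*1)*(-11) = 10*(-11) = -110)
C(s) = 44 + s (C(s) = -4 + (s + 48) = -4 + (48 + s) = 44 + s)
-C(f) = -(44 - 110) = -1*(-66) = 66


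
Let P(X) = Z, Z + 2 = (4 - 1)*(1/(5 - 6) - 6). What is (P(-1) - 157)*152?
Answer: -27360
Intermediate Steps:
Z = -23 (Z = -2 + (4 - 1)*(1/(5 - 6) - 6) = -2 + 3*(1/(-1) - 6) = -2 + 3*(-1 - 6) = -2 + 3*(-7) = -2 - 21 = -23)
P(X) = -23
(P(-1) - 157)*152 = (-23 - 157)*152 = -180*152 = -27360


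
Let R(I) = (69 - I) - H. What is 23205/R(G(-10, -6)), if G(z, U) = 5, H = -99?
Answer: 23205/163 ≈ 142.36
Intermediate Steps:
R(I) = 168 - I (R(I) = (69 - I) - 1*(-99) = (69 - I) + 99 = 168 - I)
23205/R(G(-10, -6)) = 23205/(168 - 1*5) = 23205/(168 - 5) = 23205/163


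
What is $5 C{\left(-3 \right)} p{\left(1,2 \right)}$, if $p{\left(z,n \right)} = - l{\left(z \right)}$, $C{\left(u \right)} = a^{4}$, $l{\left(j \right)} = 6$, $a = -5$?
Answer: $-18750$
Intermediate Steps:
$C{\left(u \right)} = 625$ ($C{\left(u \right)} = \left(-5\right)^{4} = 625$)
$p{\left(z,n \right)} = -6$ ($p{\left(z,n \right)} = \left(-1\right) 6 = -6$)
$5 C{\left(-3 \right)} p{\left(1,2 \right)} = 5 \cdot 625 \left(-6\right) = 3125 \left(-6\right) = -18750$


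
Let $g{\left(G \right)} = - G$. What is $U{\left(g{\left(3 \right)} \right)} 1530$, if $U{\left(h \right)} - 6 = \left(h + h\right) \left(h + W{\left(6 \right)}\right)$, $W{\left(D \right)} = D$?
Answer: $-18360$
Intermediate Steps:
$U{\left(h \right)} = 6 + 2 h \left(6 + h\right)$ ($U{\left(h \right)} = 6 + \left(h + h\right) \left(h + 6\right) = 6 + 2 h \left(6 + h\right)$)
$U{\left(g{\left(3 \right)} \right)} 1530 = \left(6 + 2 \left(\left(-1\right) 3\right)^{2} + 12 \left(\left(-1\right) 3\right)\right) 1530 = \left(6 + 2 \left(-3\right)^{2} + 12 \left(-3\right)\right) 1530 = \left(6 + 2 \cdot 9 - 36\right) 1530 = \left(6 + 18 - 36\right) 1530 = \left(-12\right) 1530 = -18360$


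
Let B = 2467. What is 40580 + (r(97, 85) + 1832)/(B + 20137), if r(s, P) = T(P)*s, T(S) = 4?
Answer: 229318135/5651 ≈ 40580.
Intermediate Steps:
r(s, P) = 4*s
40580 + (r(97, 85) + 1832)/(B + 20137) = 40580 + (4*97 + 1832)/(2467 + 20137) = 40580 + (388 + 1832)/22604 = 40580 + 2220*(1/22604) = 40580 + 555/5651 = 229318135/5651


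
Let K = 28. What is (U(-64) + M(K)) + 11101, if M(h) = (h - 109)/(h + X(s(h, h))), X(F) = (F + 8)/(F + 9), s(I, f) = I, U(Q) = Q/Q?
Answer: 11898347/1072 ≈ 11099.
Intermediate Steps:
U(Q) = 1
X(F) = (8 + F)/(9 + F)
M(h) = (-109 + h)/(h + (8 + h)/(9 + h)) (M(h) = (h - 109)/(h + (8 + h)/(9 + h)) = (-109 + h)/(h + (8 + h)/(9 + h)))
(U(-64) + M(K)) + 11101 = (1 + (-109 + 28)*(9 + 28)/(8 + 28 + 28*(9 + 28))) + 11101 = (1 - 81*37/(8 + 28 + 28*37)) + 11101 = (1 - 81*37/(8 + 28 + 1036)) + 11101 = (1 - 81*37/1072) + 11101 = (1 + (1/1072)*(-81)*37) + 11101 = (1 - 2997/1072) + 11101 = -1925/1072 + 11101 = 11898347/1072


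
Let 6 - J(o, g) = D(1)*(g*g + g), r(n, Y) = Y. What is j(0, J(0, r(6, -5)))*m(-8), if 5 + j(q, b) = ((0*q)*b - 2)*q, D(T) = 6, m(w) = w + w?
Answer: 80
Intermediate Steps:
m(w) = 2*w
J(o, g) = 6 - 6*g - 6*g² (J(o, g) = 6 - 6*(g*g + g) = 6 - 6*(g² + g) = 6 - 6*(g + g²) = 6 - (6*g + 6*g²) = 6 + (-6*g - 6*g²) = 6 - 6*g - 6*g²)
j(q, b) = -5 - 2*q (j(q, b) = -5 + ((0*q)*b - 2)*q = -5 + (0*b - 2)*q = -5 + (0 - 2)*q = -5 - 2*q)
j(0, J(0, r(6, -5)))*m(-8) = (-5 - 2*0)*(2*(-8)) = (-5 + 0)*(-16) = -5*(-16) = 80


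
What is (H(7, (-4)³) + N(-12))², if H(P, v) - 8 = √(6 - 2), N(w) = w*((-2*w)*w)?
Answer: 12013156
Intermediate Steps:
N(w) = -2*w³ (N(w) = w*(-2*w²) = -2*w³)
H(P, v) = 10 (H(P, v) = 8 + √(6 - 2) = 8 + √4 = 8 + 2 = 10)
(H(7, (-4)³) + N(-12))² = (10 - 2*(-12)³)² = (10 - 2*(-1728))² = (10 + 3456)² = 3466² = 12013156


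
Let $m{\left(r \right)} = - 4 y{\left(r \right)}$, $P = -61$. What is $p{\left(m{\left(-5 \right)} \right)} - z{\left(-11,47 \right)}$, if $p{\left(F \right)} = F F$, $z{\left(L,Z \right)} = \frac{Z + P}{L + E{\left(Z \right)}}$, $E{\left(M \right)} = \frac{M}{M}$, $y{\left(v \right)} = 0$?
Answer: $- \frac{7}{5} \approx -1.4$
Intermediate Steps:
$E{\left(M \right)} = 1$
$z{\left(L,Z \right)} = \frac{-61 + Z}{1 + L}$ ($z{\left(L,Z \right)} = \frac{Z - 61}{L + 1} = \frac{-61 + Z}{1 + L}$)
$m{\left(r \right)} = 0$ ($m{\left(r \right)} = \left(-4\right) 0 = 0$)
$p{\left(F \right)} = F^{2}$
$p{\left(m{\left(-5 \right)} \right)} - z{\left(-11,47 \right)} = 0^{2} - \frac{-61 + 47}{1 - 11} = 0 - \frac{1}{-10} \left(-14\right) = 0 - \left(- \frac{1}{10}\right) \left(-14\right) = 0 - \frac{7}{5} = - \frac{7}{5}$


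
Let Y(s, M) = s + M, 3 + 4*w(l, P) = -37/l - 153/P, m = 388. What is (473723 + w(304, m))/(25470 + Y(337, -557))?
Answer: 11175294323/595657600 ≈ 18.761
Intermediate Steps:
w(l, P) = -3/4 - 153/(4*P) - 37/(4*l) (w(l, P) = -3/4 + (-37/l - 153/P)/4 = -3/4 + (-153/P - 37/l)/4 = -3/4 + (-153/(4*P) - 37/(4*l)) = -3/4 - 153/(4*P) - 37/(4*l))
Y(s, M) = M + s
(473723 + w(304, m))/(25470 + Y(337, -557)) = (473723 + (-3/4 - 153/4/388 - 37/4/304))/(25470 + (-557 + 337)) = (473723 + (-3/4 - 153/4*1/388 - 37/4*1/304))/(25470 - 220) = (473723 + (-3/4 - 153/1552 - 37/1216))/25250 = (473723 - 103681/117952)*(1/25250) = (55876471615/117952)*(1/25250) = 11175294323/595657600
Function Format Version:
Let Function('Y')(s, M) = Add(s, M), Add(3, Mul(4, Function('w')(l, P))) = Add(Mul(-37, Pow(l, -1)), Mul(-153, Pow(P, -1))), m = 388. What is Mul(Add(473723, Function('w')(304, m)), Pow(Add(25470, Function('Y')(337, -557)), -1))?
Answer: Rational(11175294323, 595657600) ≈ 18.761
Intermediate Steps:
Function('w')(l, P) = Add(Rational(-3, 4), Mul(Rational(-153, 4), Pow(P, -1)), Mul(Rational(-37, 4), Pow(l, -1))) (Function('w')(l, P) = Add(Rational(-3, 4), Mul(Rational(1, 4), Add(Mul(-37, Pow(l, -1)), Mul(-153, Pow(P, -1))))) = Add(Rational(-3, 4), Mul(Rational(1, 4), Add(Mul(-153, Pow(P, -1)), Mul(-37, Pow(l, -1))))) = Add(Rational(-3, 4), Add(Mul(Rational(-153, 4), Pow(P, -1)), Mul(Rational(-37, 4), Pow(l, -1)))) = Add(Rational(-3, 4), Mul(Rational(-153, 4), Pow(P, -1)), Mul(Rational(-37, 4), Pow(l, -1))))
Function('Y')(s, M) = Add(M, s)
Mul(Add(473723, Function('w')(304, m)), Pow(Add(25470, Function('Y')(337, -557)), -1)) = Mul(Add(473723, Add(Rational(-3, 4), Mul(Rational(-153, 4), Pow(388, -1)), Mul(Rational(-37, 4), Pow(304, -1)))), Pow(Add(25470, Add(-557, 337)), -1)) = Mul(Add(473723, Add(Rational(-3, 4), Mul(Rational(-153, 4), Rational(1, 388)), Mul(Rational(-37, 4), Rational(1, 304)))), Pow(Add(25470, -220), -1)) = Mul(Add(473723, Add(Rational(-3, 4), Rational(-153, 1552), Rational(-37, 1216))), Pow(25250, -1)) = Mul(Add(473723, Rational(-103681, 117952)), Rational(1, 25250)) = Mul(Rational(55876471615, 117952), Rational(1, 25250)) = Rational(11175294323, 595657600)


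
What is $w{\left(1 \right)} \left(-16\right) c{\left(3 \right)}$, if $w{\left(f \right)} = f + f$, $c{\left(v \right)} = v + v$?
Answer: $-192$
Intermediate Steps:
$c{\left(v \right)} = 2 v$
$w{\left(f \right)} = 2 f$
$w{\left(1 \right)} \left(-16\right) c{\left(3 \right)} = 2 \cdot 1 \left(-16\right) 2 \cdot 3 = 2 \left(-16\right) 6 = \left(-32\right) 6 = -192$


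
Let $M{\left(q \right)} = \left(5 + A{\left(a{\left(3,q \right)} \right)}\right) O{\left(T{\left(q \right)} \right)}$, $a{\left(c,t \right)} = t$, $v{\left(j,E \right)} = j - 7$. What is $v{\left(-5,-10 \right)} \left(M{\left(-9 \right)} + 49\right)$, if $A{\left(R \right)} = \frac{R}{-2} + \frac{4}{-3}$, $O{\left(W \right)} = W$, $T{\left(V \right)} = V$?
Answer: $294$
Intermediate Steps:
$v{\left(j,E \right)} = -7 + j$ ($v{\left(j,E \right)} = j - 7 = -7 + j$)
$A{\left(R \right)} = - \frac{4}{3} - \frac{R}{2}$ ($A{\left(R \right)} = R \left(- \frac{1}{2}\right) + 4 \left(- \frac{1}{3}\right) = - \frac{R}{2} - \frac{4}{3} = - \frac{4}{3} - \frac{R}{2}$)
$M{\left(q \right)} = q \left(\frac{11}{3} - \frac{q}{2}\right)$ ($M{\left(q \right)} = \left(5 - \left(\frac{4}{3} + \frac{q}{2}\right)\right) q = \left(\frac{11}{3} - \frac{q}{2}\right) q = q \left(\frac{11}{3} - \frac{q}{2}\right)$)
$v{\left(-5,-10 \right)} \left(M{\left(-9 \right)} + 49\right) = \left(-7 - 5\right) \left(\frac{1}{6} \left(-9\right) \left(22 - -27\right) + 49\right) = - 12 \left(\frac{1}{6} \left(-9\right) \left(22 + 27\right) + 49\right) = - 12 \left(\frac{1}{6} \left(-9\right) 49 + 49\right) = - 12 \left(- \frac{147}{2} + 49\right) = \left(-12\right) \left(- \frac{49}{2}\right) = 294$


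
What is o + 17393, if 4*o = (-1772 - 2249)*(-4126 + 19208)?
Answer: -30287575/2 ≈ -1.5144e+7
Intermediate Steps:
o = -30322361/2 (o = ((-1772 - 2249)*(-4126 + 19208))/4 = (-4021*15082)/4 = (¼)*(-60644722) = -30322361/2 ≈ -1.5161e+7)
o + 17393 = -30322361/2 + 17393 = -30287575/2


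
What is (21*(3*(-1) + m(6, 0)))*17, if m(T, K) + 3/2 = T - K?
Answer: 1071/2 ≈ 535.50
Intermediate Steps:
m(T, K) = -3/2 + T - K (m(T, K) = -3/2 + (T - K) = -3/2 + T - K)
(21*(3*(-1) + m(6, 0)))*17 = (21*(3*(-1) + (-3/2 + 6 - 1*0)))*17 = (21*(-3 + (-3/2 + 6 + 0)))*17 = (21*(-3 + 9/2))*17 = (21*(3/2))*17 = (63/2)*17 = 1071/2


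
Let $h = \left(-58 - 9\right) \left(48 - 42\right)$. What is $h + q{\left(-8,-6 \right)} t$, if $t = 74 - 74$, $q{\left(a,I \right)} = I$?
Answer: $-402$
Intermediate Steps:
$h = -402$ ($h = \left(-67\right) 6 = -402$)
$t = 0$ ($t = 74 - 74 = 0$)
$h + q{\left(-8,-6 \right)} t = -402 - 0 = -402 + 0 = -402$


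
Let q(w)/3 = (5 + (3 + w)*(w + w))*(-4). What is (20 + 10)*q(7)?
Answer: -52200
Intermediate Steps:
q(w) = -60 - 24*w*(3 + w) (q(w) = 3*((5 + (3 + w)*(w + w))*(-4)) = 3*((5 + (3 + w)*(2*w))*(-4)) = 3*((5 + 2*w*(3 + w))*(-4)) = 3*(-20 - 8*w*(3 + w)) = -60 - 24*w*(3 + w))
(20 + 10)*q(7) = (20 + 10)*(-60 - 72*7 - 24*7²) = 30*(-60 - 504 - 24*49) = 30*(-60 - 504 - 1176) = 30*(-1740) = -52200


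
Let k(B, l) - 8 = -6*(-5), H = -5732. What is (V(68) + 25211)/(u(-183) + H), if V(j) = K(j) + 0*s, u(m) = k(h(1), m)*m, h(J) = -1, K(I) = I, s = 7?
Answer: -25279/12686 ≈ -1.9927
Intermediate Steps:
k(B, l) = 38 (k(B, l) = 8 - 6*(-5) = 8 + 30 = 38)
u(m) = 38*m
V(j) = j (V(j) = j + 0*7 = j + 0 = j)
(V(68) + 25211)/(u(-183) + H) = (68 + 25211)/(38*(-183) - 5732) = 25279/(-6954 - 5732) = 25279/(-12686) = 25279*(-1/12686) = -25279/12686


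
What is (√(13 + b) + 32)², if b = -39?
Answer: (32 + I*√26)² ≈ 998.0 + 326.34*I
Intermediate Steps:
(√(13 + b) + 32)² = (√(13 - 39) + 32)² = (√(-26) + 32)² = (I*√26 + 32)² = (32 + I*√26)²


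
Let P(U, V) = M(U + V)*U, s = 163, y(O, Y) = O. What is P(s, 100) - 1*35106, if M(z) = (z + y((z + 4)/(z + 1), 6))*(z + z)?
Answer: 994430813/44 ≈ 2.2601e+7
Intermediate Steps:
M(z) = 2*z*(z + (4 + z)/(1 + z)) (M(z) = (z + (z + 4)/(z + 1))*(z + z) = (z + (4 + z)/(1 + z))*(2*z) = 2*z*(z + (4 + z)/(1 + z)))
P(U, V) = 2*U*(U + V)*(4 + U + V + (U + V)*(1 + U + V))/(1 + U + V) (P(U, V) = (2*(U + V)*(4 + (U + V) + (U + V)*(1 + (U + V)))/(1 + (U + V)))*U = (2*(U + V)*(4 + (U + V) + (U + V)*(1 + U + V))/(1 + U + V))*U = (2*(U + V)*(4 + U + V + (U + V)*(1 + U + V))/(1 + U + V))*U = 2*U*(U + V)*(4 + U + V + (U + V)*(1 + U + V))/(1 + U + V))
P(s, 100) - 1*35106 = 2*163*(163 + 100)*(4 + 163 + 100 + (163 + 100)*(1 + 163 + 100))/(1 + 163 + 100) - 1*35106 = 2*163*263*(4 + 163 + 100 + 263*264)/264 - 35106 = 2*163*(1/264)*263*(4 + 163 + 100 + 69432) - 35106 = 2*163*(1/264)*263*69699 - 35106 = 995975477/44 - 35106 = 994430813/44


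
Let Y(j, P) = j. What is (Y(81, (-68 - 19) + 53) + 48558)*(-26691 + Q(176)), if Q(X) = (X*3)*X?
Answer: 3221701443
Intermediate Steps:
Q(X) = 3*X² (Q(X) = (3*X)*X = 3*X²)
(Y(81, (-68 - 19) + 53) + 48558)*(-26691 + Q(176)) = (81 + 48558)*(-26691 + 3*176²) = 48639*(-26691 + 3*30976) = 48639*(-26691 + 92928) = 48639*66237 = 3221701443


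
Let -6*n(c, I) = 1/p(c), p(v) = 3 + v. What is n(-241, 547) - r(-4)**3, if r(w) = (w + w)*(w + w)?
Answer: -374341631/1428 ≈ -2.6214e+5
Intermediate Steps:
r(w) = 4*w**2 (r(w) = (2*w)*(2*w) = 4*w**2)
n(c, I) = -1/(6*(3 + c))
n(-241, 547) - r(-4)**3 = -1/(18 + 6*(-241)) - (4*(-4)**2)**3 = -1/(18 - 1446) - (4*16)**3 = -1/(-1428) - 1*64**3 = -1*(-1/1428) - 1*262144 = 1/1428 - 262144 = -374341631/1428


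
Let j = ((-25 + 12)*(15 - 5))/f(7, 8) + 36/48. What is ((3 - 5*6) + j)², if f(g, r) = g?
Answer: 1575025/784 ≈ 2009.0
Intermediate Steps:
j = -499/28 (j = ((-25 + 12)*(15 - 5))/7 + 36/48 = -13*10*(⅐) + 36*(1/48) = -130*⅐ + ¾ = -130/7 + ¾ = -499/28 ≈ -17.821)
((3 - 5*6) + j)² = ((3 - 5*6) - 499/28)² = ((3 - 30) - 499/28)² = (-27 - 499/28)² = (-1255/28)² = 1575025/784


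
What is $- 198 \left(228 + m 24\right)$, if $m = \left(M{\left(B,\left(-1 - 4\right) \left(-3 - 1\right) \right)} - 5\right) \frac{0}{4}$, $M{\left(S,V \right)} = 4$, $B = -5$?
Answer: $-45144$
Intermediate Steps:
$m = 0$ ($m = \left(4 - 5\right) \frac{0}{4} = \left(4 - 5\right) 0 \cdot \frac{1}{4} = \left(4 - 5\right) 0 = \left(-1\right) 0 = 0$)
$- 198 \left(228 + m 24\right) = - 198 \left(228 + 0 \cdot 24\right) = - 198 \left(228 + 0\right) = \left(-198\right) 228 = -45144$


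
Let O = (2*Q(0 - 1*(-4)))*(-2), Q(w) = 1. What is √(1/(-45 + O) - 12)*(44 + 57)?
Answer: 101*I*√589/7 ≈ 350.17*I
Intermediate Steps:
O = -4 (O = (2*1)*(-2) = 2*(-2) = -4)
√(1/(-45 + O) - 12)*(44 + 57) = √(1/(-45 - 4) - 12)*(44 + 57) = √(1/(-49) - 12)*101 = √(-1/49 - 12)*101 = √(-589/49)*101 = (I*√589/7)*101 = 101*I*√589/7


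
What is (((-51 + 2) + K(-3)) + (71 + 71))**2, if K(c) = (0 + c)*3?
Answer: 7056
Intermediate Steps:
K(c) = 3*c (K(c) = c*3 = 3*c)
(((-51 + 2) + K(-3)) + (71 + 71))**2 = (((-51 + 2) + 3*(-3)) + (71 + 71))**2 = ((-49 - 9) + 142)**2 = (-58 + 142)**2 = 84**2 = 7056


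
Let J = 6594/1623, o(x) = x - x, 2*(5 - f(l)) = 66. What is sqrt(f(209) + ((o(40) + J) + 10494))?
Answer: 4*sqrt(191524279)/541 ≈ 102.32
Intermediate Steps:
f(l) = -28 (f(l) = 5 - 1/2*66 = 5 - 33 = -28)
o(x) = 0
J = 2198/541 (J = 6594*(1/1623) = 2198/541 ≈ 4.0628)
sqrt(f(209) + ((o(40) + J) + 10494)) = sqrt(-28 + ((0 + 2198/541) + 10494)) = sqrt(-28 + (2198/541 + 10494)) = sqrt(-28 + 5679452/541) = sqrt(5664304/541) = 4*sqrt(191524279)/541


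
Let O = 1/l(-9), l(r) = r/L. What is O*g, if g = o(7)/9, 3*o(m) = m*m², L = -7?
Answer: 2401/243 ≈ 9.8807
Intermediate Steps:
o(m) = m³/3 (o(m) = (m*m²)/3 = m³/3)
l(r) = -r/7 (l(r) = r/(-7) = r*(-⅐) = -r/7)
O = 7/9 (O = 1/(-⅐*(-9)) = 1/(9/7) = 7/9 ≈ 0.77778)
g = 343/27 (g = ((⅓)*7³)/9 = ((⅓)*343)*(⅑) = (343/3)*(⅑) = 343/27 ≈ 12.704)
O*g = (7/9)*(343/27) = 2401/243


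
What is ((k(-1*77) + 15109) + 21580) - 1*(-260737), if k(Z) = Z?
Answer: 297349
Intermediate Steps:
((k(-1*77) + 15109) + 21580) - 1*(-260737) = ((-1*77 + 15109) + 21580) - 1*(-260737) = ((-77 + 15109) + 21580) + 260737 = (15032 + 21580) + 260737 = 36612 + 260737 = 297349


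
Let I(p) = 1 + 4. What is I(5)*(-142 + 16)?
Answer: -630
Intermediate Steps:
I(p) = 5
I(5)*(-142 + 16) = 5*(-142 + 16) = 5*(-126) = -630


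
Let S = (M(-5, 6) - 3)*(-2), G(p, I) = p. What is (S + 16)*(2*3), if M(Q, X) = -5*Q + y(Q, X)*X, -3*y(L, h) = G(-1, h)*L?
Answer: -48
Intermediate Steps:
y(L, h) = L/3 (y(L, h) = -(-1)*L/3 = L/3)
M(Q, X) = -5*Q + Q*X/3 (M(Q, X) = -5*Q + (Q/3)*X = -5*Q + Q*X/3)
S = -24 (S = ((1/3)*(-5)*(-15 + 6) - 3)*(-2) = ((1/3)*(-5)*(-9) - 3)*(-2) = (15 - 3)*(-2) = 12*(-2) = -24)
(S + 16)*(2*3) = (-24 + 16)*(2*3) = -8*6 = -48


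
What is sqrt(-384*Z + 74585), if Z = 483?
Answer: 7*I*sqrt(2263) ≈ 333.0*I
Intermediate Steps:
sqrt(-384*Z + 74585) = sqrt(-384*483 + 74585) = sqrt(-185472 + 74585) = sqrt(-110887) = 7*I*sqrt(2263)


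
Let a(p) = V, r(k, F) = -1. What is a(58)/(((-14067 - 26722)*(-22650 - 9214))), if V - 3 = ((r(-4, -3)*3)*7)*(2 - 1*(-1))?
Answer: -15/324925174 ≈ -4.6164e-8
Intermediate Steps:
V = -60 (V = 3 + (-1*3*7)*(2 - 1*(-1)) = 3 + (-3*7)*(2 + 1) = 3 - 21*3 = 3 - 63 = -60)
a(p) = -60
a(58)/(((-14067 - 26722)*(-22650 - 9214))) = -60*1/((-22650 - 9214)*(-14067 - 26722)) = -60/((-40789*(-31864))) = -60/1299700696 = -60*1/1299700696 = -15/324925174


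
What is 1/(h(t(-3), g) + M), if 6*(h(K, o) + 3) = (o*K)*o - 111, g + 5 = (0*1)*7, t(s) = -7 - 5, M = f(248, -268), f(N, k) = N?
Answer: 2/353 ≈ 0.0056657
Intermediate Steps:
M = 248
t(s) = -12
g = -5 (g = -5 + (0*1)*7 = -5 + 0*7 = -5 + 0 = -5)
h(K, o) = -43/2 + K*o²/6 (h(K, o) = -3 + ((o*K)*o - 111)/6 = -3 + ((K*o)*o - 111)/6 = -3 + (K*o² - 111)/6 = -3 + (-111 + K*o²)/6 = -3 + (-37/2 + K*o²/6) = -43/2 + K*o²/6)
1/(h(t(-3), g) + M) = 1/((-43/2 + (⅙)*(-12)*(-5)²) + 248) = 1/((-43/2 + (⅙)*(-12)*25) + 248) = 1/((-43/2 - 50) + 248) = 1/(-143/2 + 248) = 1/(353/2) = 2/353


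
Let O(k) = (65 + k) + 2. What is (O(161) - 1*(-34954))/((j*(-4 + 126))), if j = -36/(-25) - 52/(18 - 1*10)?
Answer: -879550/15433 ≈ -56.992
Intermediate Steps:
O(k) = 67 + k
j = -253/50 (j = -36*(-1/25) - 52/(18 - 10) = 36/25 - 52/8 = 36/25 - 52*⅛ = 36/25 - 13/2 = -253/50 ≈ -5.0600)
(O(161) - 1*(-34954))/((j*(-4 + 126))) = ((67 + 161) - 1*(-34954))/((-253*(-4 + 126)/50)) = (228 + 34954)/((-253/50*122)) = 35182/(-15433/25) = 35182*(-25/15433) = -879550/15433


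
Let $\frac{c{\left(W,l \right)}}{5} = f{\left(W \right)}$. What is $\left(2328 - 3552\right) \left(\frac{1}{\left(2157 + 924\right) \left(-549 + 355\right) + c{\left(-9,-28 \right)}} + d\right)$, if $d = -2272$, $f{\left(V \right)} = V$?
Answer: $\frac{554108247192}{199253} \approx 2.7809 \cdot 10^{6}$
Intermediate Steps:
$c{\left(W,l \right)} = 5 W$
$\left(2328 - 3552\right) \left(\frac{1}{\left(2157 + 924\right) \left(-549 + 355\right) + c{\left(-9,-28 \right)}} + d\right) = \left(2328 - 3552\right) \left(\frac{1}{\left(2157 + 924\right) \left(-549 + 355\right) + 5 \left(-9\right)} - 2272\right) = - 1224 \left(\frac{1}{3081 \left(-194\right) - 45} - 2272\right) = - 1224 \left(\frac{1}{-597714 - 45} - 2272\right) = - 1224 \left(\frac{1}{-597759} - 2272\right) = - 1224 \left(- \frac{1}{597759} - 2272\right) = \left(-1224\right) \left(- \frac{1358108449}{597759}\right) = \frac{554108247192}{199253}$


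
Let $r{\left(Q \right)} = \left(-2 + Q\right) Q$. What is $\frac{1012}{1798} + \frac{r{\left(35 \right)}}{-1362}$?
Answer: $- \frac{116391}{408146} \approx -0.28517$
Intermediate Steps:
$r{\left(Q \right)} = Q \left(-2 + Q\right)$
$\frac{1012}{1798} + \frac{r{\left(35 \right)}}{-1362} = \frac{1012}{1798} + \frac{35 \left(-2 + 35\right)}{-1362} = 1012 \cdot \frac{1}{1798} + 35 \cdot 33 \left(- \frac{1}{1362}\right) = \frac{506}{899} + 1155 \left(- \frac{1}{1362}\right) = \frac{506}{899} - \frac{385}{454} = - \frac{116391}{408146}$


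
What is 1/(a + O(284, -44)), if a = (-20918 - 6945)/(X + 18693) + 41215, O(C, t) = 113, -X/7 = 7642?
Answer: 34801/1438283591 ≈ 2.4196e-5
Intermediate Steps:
X = -53494 (X = -7*7642 = -53494)
a = 1434351078/34801 (a = (-20918 - 6945)/(-53494 + 18693) + 41215 = -27863/(-34801) + 41215 = -27863*(-1/34801) + 41215 = 27863/34801 + 41215 = 1434351078/34801 ≈ 41216.)
1/(a + O(284, -44)) = 1/(1434351078/34801 + 113) = 1/(1438283591/34801) = 34801/1438283591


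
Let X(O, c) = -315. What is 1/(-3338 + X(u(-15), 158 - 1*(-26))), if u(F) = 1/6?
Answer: -1/3653 ≈ -0.00027375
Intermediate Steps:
u(F) = ⅙
1/(-3338 + X(u(-15), 158 - 1*(-26))) = 1/(-3338 - 315) = 1/(-3653) = -1/3653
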